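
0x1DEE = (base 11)5836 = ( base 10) 7662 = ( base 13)3645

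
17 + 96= 113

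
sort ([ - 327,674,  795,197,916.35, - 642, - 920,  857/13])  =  [ - 920,-642, - 327,857/13, 197, 674, 795,916.35 ]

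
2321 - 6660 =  - 4339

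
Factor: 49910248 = 2^3*31^1*201251^1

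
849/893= 849/893 = 0.95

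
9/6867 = 1/763 =0.00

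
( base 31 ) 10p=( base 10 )986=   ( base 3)1100112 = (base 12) 6a2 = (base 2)1111011010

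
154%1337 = 154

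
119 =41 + 78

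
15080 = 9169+5911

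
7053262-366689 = 6686573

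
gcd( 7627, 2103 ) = 1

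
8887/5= 8887/5  =  1777.40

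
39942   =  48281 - 8339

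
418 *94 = 39292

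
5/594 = 5/594 = 0.01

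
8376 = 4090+4286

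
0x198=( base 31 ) d5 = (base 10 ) 408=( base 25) G8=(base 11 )341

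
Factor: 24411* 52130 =2^1 *3^1*5^1*13^1 * 79^1*103^1*401^1 = 1272545430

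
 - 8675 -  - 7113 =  - 1562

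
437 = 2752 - 2315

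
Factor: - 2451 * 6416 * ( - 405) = 2^4*3^5*5^1*19^1*43^1*401^1 = 6368874480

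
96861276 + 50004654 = 146865930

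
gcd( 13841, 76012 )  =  1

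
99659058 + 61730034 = 161389092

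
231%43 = 16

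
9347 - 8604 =743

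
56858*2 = 113716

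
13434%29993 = 13434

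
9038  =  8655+383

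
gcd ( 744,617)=1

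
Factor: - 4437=-3^2 * 17^1 * 29^1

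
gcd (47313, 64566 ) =9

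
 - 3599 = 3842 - 7441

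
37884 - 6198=31686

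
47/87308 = 47/87308 = 0.00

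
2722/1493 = 2722/1493 = 1.82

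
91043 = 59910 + 31133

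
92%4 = 0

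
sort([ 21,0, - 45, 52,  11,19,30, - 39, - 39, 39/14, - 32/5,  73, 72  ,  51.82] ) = [ - 45,-39, - 39  , -32/5,0, 39/14, 11,19,21, 30, 51.82,52, 72 , 73 ] 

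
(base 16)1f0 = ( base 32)FG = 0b111110000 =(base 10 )496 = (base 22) 10C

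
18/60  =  3/10 = 0.30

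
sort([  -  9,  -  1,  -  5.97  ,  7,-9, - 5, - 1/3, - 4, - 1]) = [ - 9,  -  9,  -  5.97 , -5, -4, - 1, - 1,-1/3,7 ]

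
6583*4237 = 27892171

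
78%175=78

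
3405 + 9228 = 12633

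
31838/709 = 31838/709 = 44.91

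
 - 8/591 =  - 8/591 = -  0.01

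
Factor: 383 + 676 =3^1*353^1 = 1059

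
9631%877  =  861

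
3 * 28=84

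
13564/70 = 193 + 27/35= 193.77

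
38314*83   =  3180062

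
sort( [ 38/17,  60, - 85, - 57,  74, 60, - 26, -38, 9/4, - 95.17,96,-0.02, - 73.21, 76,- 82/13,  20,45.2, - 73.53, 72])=[ - 95.17, - 85, -73.53, - 73.21, - 57, - 38, - 26,  -  82/13, - 0.02, 38/17,  9/4, 20,45.2,60,  60, 72 , 74,76, 96] 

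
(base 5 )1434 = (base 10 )244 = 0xF4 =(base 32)7k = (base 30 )84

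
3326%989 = 359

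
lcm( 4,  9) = 36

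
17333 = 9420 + 7913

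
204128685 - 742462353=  - 538333668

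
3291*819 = 2695329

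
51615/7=7373 +4/7  =  7373.57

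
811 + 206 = 1017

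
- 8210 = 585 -8795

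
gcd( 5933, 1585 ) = 1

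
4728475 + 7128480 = 11856955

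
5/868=5/868 = 0.01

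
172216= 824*209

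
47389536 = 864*54849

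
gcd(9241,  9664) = 1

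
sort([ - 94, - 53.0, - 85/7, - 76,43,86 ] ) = [ - 94, - 76, - 53.0, - 85/7,43,86] 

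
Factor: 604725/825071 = 3^1 * 5^2*11^1*13^( - 1)*733^1* 63467^(  -  1 ) 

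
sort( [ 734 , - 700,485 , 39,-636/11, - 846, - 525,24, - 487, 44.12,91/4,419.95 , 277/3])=[ - 846, - 700, - 525, - 487, - 636/11, 91/4,24, 39, 44.12, 277/3, 419.95, 485,734 ] 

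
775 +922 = 1697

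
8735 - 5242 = 3493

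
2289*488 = 1117032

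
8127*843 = 6851061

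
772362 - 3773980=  - 3001618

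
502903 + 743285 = 1246188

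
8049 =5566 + 2483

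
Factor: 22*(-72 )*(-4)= 6336 = 2^6*3^2 * 11^1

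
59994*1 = 59994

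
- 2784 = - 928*3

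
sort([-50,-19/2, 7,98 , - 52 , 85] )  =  [ - 52, - 50, - 19/2,  7, 85, 98]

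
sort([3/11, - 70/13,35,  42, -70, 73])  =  [ - 70, - 70/13 , 3/11,35, 42,73 ] 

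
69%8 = 5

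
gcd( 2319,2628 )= 3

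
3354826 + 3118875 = 6473701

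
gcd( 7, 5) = 1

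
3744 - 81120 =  - 77376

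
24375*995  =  24253125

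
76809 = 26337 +50472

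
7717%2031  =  1624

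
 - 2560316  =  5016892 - 7577208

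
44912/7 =6416=   6416.00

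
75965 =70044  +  5921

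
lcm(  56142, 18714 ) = 56142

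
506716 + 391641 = 898357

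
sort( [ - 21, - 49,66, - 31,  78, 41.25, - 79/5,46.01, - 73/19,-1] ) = [ - 49, - 31, - 21, - 79/5, - 73/19,  -  1,41.25, 46.01,66, 78 ] 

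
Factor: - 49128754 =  - 2^1*97^1*157^1*1613^1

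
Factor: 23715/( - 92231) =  -3^2*5^1*17^1*31^1*149^( - 1)*619^( - 1)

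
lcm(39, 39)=39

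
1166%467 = 232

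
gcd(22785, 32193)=147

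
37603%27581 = 10022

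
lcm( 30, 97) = 2910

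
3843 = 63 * 61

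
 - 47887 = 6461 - 54348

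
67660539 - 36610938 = 31049601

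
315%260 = 55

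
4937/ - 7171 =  - 1 + 2234/7171 =-0.69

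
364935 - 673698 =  - 308763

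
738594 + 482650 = 1221244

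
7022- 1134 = 5888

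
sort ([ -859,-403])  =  [-859, - 403]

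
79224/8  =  9903 = 9903.00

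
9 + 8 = 17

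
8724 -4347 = 4377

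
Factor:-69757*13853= -7^1*79^1 * 883^1 * 1979^1 = - 966343721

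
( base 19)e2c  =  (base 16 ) 13F0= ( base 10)5104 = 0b1001111110000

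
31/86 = 31/86  =  0.36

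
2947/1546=2947/1546 = 1.91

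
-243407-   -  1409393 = 1165986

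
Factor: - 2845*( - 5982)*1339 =22788159810 = 2^1*3^1* 5^1*13^1 * 103^1*569^1 * 997^1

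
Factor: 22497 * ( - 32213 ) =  - 3^1*7499^1 * 32213^1  =  - 724695861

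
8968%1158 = 862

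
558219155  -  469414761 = 88804394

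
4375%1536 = 1303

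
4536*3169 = 14374584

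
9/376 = 9/376 = 0.02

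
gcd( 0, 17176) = 17176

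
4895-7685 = - 2790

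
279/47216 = 279/47216  =  0.01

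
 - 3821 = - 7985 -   -  4164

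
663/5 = 663/5= 132.60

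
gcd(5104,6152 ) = 8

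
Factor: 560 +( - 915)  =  -5^1*71^1 = -355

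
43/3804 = 43/3804 = 0.01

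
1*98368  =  98368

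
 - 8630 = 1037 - 9667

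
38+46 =84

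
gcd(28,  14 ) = 14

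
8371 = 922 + 7449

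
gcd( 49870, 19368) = 2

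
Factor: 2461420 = 2^2*5^1*13^1*9467^1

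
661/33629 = 661/33629 = 0.02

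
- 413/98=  - 5 + 11/14 = -4.21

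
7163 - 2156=5007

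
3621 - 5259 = -1638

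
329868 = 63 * 5236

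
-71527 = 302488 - 374015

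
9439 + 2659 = 12098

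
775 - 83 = 692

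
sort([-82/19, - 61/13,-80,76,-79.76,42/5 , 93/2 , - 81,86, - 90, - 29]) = [ - 90 , - 81,-80, - 79.76, - 29,-61/13,-82/19,42/5, 93/2, 76, 86]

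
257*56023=14397911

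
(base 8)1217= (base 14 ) 34b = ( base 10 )655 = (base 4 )22033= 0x28F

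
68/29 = 68/29 = 2.34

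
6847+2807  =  9654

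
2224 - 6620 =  - 4396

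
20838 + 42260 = 63098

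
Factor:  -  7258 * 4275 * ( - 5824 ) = 180706780800 = 2^7 * 3^2* 5^2*7^1*13^1*19^2 * 191^1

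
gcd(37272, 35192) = 8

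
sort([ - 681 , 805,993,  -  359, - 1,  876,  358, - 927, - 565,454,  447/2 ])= [-927, - 681, - 565, - 359,-1,447/2,358,  454,805, 876,  993] 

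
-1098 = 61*(-18)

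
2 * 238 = 476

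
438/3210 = 73/535 = 0.14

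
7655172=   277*27636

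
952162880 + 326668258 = 1278831138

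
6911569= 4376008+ 2535561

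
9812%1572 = 380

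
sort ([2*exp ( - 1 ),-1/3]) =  [ - 1/3, 2*exp( - 1) ]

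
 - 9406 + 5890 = - 3516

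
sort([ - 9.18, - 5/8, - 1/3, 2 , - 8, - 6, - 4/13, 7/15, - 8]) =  [ - 9.18, - 8, - 8, - 6, - 5/8,-1/3, - 4/13, 7/15,2 ] 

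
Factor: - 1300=-2^2*5^2*13^1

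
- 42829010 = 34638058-77467068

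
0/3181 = 0 = 0.00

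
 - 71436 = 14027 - 85463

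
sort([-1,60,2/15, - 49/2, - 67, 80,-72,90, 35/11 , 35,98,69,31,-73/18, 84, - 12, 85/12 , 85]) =[  -  72,-67, - 49/2, - 12, - 73/18, -1, 2/15,  35/11,85/12, 31, 35, 60,69, 80, 84,  85 , 90,98] 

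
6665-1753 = 4912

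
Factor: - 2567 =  - 17^1*151^1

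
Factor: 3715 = 5^1*743^1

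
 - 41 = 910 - 951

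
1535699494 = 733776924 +801922570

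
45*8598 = 386910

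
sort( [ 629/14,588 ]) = [ 629/14, 588 ]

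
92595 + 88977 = 181572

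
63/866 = 63/866 = 0.07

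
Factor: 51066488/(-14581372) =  - 12766622/3645343 = - 2^1*11^1*13^ ( - 1)*280411^( - 1)  *580301^1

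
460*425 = 195500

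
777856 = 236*3296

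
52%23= 6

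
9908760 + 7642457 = 17551217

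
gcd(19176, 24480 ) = 408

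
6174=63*98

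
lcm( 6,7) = 42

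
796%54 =40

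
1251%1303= 1251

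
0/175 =0=0.00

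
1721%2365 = 1721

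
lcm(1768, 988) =33592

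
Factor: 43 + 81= 2^2 *31^1 = 124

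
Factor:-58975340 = -2^2*5^1*1571^1*1877^1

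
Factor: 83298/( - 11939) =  - 2^1*3^1*11939^( - 1 )*13883^1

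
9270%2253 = 258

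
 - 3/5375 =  -3/5375 = - 0.00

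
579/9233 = 579/9233 =0.06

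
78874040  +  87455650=166329690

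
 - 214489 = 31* ( - 6919)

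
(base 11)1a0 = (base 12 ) 173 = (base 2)11100111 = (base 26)8n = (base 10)231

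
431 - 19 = 412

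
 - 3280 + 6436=3156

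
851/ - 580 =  - 851/580 =-  1.47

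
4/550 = 2/275 = 0.01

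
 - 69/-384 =23/128 = 0.18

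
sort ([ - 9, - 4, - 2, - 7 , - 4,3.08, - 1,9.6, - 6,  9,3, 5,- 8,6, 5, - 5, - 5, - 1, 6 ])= [  -  9, - 8, - 7, - 6, - 5,-5, - 4, - 4,-2, - 1, - 1, 3,3.08,5, 5, 6,6,9, 9.6] 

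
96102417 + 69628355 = 165730772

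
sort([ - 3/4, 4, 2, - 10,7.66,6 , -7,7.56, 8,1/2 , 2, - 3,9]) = [ - 10,-7, - 3, - 3/4,1/2,  2, 2,4,6, 7.56,7.66,8,9]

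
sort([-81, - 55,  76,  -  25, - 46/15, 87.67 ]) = [ - 81,-55,-25,-46/15,76,87.67]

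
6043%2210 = 1623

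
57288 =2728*21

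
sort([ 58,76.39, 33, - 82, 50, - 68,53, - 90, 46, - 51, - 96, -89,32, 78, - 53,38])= [ - 96,-90, - 89, - 82, - 68, - 53 ,-51,32, 33, 38, 46 , 50, 53, 58, 76.39,78]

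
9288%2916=540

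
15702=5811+9891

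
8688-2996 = 5692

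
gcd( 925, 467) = 1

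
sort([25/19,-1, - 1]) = [ - 1, - 1,25/19 ]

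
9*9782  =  88038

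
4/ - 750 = -1 + 373/375= - 0.01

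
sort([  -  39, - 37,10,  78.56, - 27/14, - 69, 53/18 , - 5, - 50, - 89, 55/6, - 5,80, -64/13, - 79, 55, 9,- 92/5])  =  [ - 89, - 79,- 69, - 50, - 39, - 37 , - 92/5,-5, - 5, - 64/13, - 27/14,  53/18,9,55/6 , 10,55, 78.56,80 ] 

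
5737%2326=1085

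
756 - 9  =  747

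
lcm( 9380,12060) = 84420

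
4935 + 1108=6043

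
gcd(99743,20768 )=1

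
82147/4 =82147/4 = 20536.75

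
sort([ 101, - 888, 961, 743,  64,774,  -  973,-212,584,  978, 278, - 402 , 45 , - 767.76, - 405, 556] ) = [-973, - 888, - 767.76 , - 405, - 402,-212,45,64,101, 278,556,584,743,774,961, 978 ]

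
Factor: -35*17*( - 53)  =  31535 = 5^1*7^1*17^1*53^1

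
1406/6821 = 74/359 =0.21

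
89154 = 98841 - 9687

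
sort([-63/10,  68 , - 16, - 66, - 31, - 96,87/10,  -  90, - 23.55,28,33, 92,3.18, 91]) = [ - 96,  -  90,- 66, - 31, - 23.55, - 16 ,-63/10,3.18,87/10,28, 33, 68, 91,  92]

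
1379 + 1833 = 3212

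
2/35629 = 2/35629 = 0.00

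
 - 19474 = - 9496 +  - 9978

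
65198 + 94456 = 159654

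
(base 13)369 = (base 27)M0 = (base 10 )594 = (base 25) nj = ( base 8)1122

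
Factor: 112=2^4*7^1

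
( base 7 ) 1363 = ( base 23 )106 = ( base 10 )535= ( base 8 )1027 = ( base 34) FP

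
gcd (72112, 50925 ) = 1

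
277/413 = 277/413 = 0.67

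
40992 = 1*40992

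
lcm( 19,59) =1121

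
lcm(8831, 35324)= 35324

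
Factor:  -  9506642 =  - 2^1*167^1*28463^1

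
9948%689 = 302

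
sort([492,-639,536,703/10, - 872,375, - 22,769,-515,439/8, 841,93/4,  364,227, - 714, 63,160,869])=[-872, - 714, - 639 ,  -  515, - 22, 93/4, 439/8,63,703/10, 160, 227 , 364 , 375, 492,  536,769,841, 869] 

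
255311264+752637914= 1007949178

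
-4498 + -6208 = -10706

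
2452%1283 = 1169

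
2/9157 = 2/9157 = 0.00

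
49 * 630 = 30870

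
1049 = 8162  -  7113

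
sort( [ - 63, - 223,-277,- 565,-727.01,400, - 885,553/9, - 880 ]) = [-885, - 880,-727.01, - 565,-277, - 223, - 63,553/9,400]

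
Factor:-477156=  - 2^2*3^1*17^1*2339^1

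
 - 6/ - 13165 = 6/13165 = 0.00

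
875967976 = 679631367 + 196336609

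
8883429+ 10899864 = 19783293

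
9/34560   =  1/3840 = 0.00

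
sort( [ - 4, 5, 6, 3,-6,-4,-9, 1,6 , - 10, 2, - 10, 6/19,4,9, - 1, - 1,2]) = [ - 10, - 10 ,-9, - 6,-4, - 4, - 1, - 1,6/19,  1, 2 , 2, 3, 4, 5,6, 6,9 ] 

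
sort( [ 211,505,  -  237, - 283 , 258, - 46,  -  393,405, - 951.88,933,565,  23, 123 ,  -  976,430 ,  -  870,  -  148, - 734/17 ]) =[-976,-951.88, - 870, - 393,- 283,-237,-148,- 46,-734/17,23, 123,  211,258, 405,  430,505, 565, 933] 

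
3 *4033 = 12099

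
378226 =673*562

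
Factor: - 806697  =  -3^2*89633^1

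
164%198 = 164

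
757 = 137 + 620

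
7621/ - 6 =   -  7621/6 = -1270.17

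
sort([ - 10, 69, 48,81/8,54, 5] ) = [ - 10,5,  81/8,48,54, 69]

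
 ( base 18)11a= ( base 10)352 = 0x160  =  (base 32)b0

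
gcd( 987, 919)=1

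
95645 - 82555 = 13090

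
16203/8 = 2025 + 3/8 = 2025.38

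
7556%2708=2140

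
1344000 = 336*4000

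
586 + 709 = 1295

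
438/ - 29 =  -438/29 = - 15.10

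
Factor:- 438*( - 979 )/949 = 5874/13 = 2^1*3^1*11^1*13^( - 1)* 89^1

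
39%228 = 39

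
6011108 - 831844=5179264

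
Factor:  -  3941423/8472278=-2^( - 1 ) * 43^1 * 71^1*1291^1 * 4236139^(- 1 )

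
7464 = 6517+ 947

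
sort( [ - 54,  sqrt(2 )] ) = [ - 54, sqrt (2 ) ] 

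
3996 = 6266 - 2270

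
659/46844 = 659/46844 = 0.01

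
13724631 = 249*55119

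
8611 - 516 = 8095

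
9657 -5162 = 4495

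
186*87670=16306620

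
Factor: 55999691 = 11^1*5090881^1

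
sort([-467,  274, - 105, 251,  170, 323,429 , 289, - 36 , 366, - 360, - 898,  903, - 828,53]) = [-898,- 828, - 467, - 360,  -  105, - 36, 53,170, 251,274,289,323,  366,429,903]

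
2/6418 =1/3209 = 0.00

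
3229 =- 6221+9450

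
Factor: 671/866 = 2^( - 1)*11^1*61^1*433^(-1)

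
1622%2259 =1622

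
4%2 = 0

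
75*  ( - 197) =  - 14775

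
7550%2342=524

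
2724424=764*3566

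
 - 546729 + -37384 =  - 584113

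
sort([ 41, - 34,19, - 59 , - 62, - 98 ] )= [ - 98, - 62, - 59, - 34, 19,41]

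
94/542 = 47/271 = 0.17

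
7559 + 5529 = 13088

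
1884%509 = 357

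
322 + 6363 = 6685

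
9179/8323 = 9179/8323 =1.10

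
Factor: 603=3^2*67^1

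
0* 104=0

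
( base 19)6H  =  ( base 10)131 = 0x83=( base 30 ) 4B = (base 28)4j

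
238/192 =119/96 =1.24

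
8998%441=178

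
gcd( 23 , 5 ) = 1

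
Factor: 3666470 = 2^1*5^1*29^1*47^1*269^1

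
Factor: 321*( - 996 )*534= -170728344 = - 2^3*3^3*83^1*89^1*107^1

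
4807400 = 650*7396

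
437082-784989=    - 347907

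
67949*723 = 49127127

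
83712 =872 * 96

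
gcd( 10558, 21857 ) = 1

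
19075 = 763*25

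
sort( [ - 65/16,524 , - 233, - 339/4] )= [ - 233, - 339/4 , - 65/16,524]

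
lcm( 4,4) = 4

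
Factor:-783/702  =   - 29/26=-2^(-1 )*13^( - 1 )*29^1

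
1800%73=48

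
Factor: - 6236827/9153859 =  - 11^(-1 )*13^ ( - 1)*29^1*64013^( - 1) * 215063^1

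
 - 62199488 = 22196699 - 84396187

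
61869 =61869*1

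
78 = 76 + 2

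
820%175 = 120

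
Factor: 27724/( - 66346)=  -  2^1*7^( - 2)*29^1* 239^1*677^( - 1)  =  - 13862/33173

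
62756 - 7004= 55752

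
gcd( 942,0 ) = 942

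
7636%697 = 666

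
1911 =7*273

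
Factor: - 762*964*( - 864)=2^8 * 3^4*127^1*241^1 =634666752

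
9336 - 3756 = 5580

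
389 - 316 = 73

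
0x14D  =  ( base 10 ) 333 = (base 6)1313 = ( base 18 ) 109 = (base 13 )1c8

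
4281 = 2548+1733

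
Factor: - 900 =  - 2^2 * 3^2 *5^2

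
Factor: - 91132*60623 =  - 2^2*22783^1*60623^1=- 5524695236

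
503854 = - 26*( - 19379 ) 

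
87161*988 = 86115068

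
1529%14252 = 1529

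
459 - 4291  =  - 3832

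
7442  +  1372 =8814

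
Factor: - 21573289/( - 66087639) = 3^(- 2)*17^1*193^( - 1 )*38047^( - 1)*1269017^1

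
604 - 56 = 548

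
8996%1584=1076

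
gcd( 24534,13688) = 58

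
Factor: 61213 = 41^1*1493^1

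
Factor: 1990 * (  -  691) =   -  1375090 = - 2^1*5^1 * 199^1*691^1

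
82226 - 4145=78081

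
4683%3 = 0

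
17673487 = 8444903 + 9228584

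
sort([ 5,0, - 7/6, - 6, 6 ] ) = [-6,  -  7/6, 0,5,6 ]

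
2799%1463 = 1336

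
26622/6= 4437= 4437.00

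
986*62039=61170454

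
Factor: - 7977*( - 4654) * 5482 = 2^2*3^1*13^1*179^1*2659^1*2741^1 = 203519019756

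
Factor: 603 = 3^2*67^1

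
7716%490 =366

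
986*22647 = 22329942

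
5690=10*569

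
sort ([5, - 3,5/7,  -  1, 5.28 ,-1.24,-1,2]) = [-3, - 1.24 , - 1,  -  1,5/7, 2,5,  5.28 ]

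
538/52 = 10 + 9/26 = 10.35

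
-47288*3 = - 141864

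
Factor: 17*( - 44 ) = -748 = - 2^2*11^1*17^1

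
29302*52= 1523704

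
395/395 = 1 = 1.00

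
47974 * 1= 47974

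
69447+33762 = 103209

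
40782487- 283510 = 40498977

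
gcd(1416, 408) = 24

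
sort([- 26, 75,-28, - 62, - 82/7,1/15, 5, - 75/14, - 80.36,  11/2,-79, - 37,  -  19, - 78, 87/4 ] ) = [ - 80.36,  -  79, - 78,- 62,-37,-28, - 26, - 19,-82/7,  -  75/14, 1/15,5,  11/2,  87/4,75 ] 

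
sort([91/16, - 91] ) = [ - 91,91/16]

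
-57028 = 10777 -67805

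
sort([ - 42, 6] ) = [ - 42, 6 ]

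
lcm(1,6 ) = 6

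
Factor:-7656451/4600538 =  - 2^ ( - 1)*11^1 * 43^1*16187^1*2300269^( - 1)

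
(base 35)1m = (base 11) 52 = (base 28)21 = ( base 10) 57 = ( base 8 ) 71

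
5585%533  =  255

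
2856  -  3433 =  - 577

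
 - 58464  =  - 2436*24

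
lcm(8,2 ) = 8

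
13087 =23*569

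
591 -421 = 170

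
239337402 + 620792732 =860130134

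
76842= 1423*54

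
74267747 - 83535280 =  - 9267533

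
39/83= 39/83 = 0.47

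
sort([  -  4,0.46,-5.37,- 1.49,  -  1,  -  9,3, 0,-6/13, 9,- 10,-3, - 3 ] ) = [  -  10, - 9,-5.37,-4, - 3, - 3, - 1.49, - 1, - 6/13,0,0.46 , 3, 9]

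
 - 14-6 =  - 20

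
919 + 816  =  1735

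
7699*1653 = 12726447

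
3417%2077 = 1340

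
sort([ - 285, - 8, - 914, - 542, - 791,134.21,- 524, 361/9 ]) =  [ - 914, - 791, - 542,-524, - 285, - 8,361/9, 134.21]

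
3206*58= 185948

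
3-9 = - 6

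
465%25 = 15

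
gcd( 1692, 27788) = 4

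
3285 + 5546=8831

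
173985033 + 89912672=263897705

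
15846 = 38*417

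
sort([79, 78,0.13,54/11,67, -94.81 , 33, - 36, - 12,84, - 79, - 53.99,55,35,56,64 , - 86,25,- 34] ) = [  -  94.81, - 86, - 79,  -  53.99, - 36,-34, - 12,0.13,54/11, 25, 33,35, 55,56, 64, 67,  78,79,  84]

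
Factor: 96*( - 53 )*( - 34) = 172992 = 2^6*3^1*17^1 *53^1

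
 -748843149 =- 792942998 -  - 44099849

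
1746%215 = 26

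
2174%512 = 126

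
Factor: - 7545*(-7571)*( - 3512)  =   - 2^3*3^1*5^1*67^1*113^1*439^1*503^1  =  - 200616660840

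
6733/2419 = 2 + 1895/2419 =2.78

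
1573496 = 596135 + 977361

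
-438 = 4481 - 4919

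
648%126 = 18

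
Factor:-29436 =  - 2^2*3^1*11^1*223^1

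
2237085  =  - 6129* ( - 365 )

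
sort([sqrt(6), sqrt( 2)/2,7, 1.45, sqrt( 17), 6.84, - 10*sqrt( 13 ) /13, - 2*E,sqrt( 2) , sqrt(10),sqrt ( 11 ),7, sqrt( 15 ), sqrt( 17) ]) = [ - 2*E ,  -  10*sqrt(13 ) /13, sqrt( 2 )/2,sqrt( 2),1.45, sqrt ( 6), sqrt(10) , sqrt( 11), sqrt( 15),sqrt( 17),sqrt( 17) , 6.84,7, 7] 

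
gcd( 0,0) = 0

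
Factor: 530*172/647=91160/647 = 2^3*5^1*43^1*53^1*647^( - 1)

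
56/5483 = 56/5483 = 0.01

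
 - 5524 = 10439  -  15963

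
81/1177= 81/1177 = 0.07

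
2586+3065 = 5651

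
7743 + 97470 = 105213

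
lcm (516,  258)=516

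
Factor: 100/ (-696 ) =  - 25/174 =-2^( - 1)*3^(-1)*5^2*29^(-1 )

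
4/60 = 1/15 = 0.07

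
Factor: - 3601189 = -103^1*34963^1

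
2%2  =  0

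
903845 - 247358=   656487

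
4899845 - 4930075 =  - 30230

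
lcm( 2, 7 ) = 14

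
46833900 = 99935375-53101475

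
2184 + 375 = 2559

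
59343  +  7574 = 66917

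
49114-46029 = 3085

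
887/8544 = 887/8544= 0.10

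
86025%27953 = 2166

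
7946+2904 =10850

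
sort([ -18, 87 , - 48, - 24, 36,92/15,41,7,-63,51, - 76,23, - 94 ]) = [ - 94, - 76, - 63, - 48,-24, - 18,92/15, 7,23, 36,41,51, 87]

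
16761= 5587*3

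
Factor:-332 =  - 2^2*83^1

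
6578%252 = 26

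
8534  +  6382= 14916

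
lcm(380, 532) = 2660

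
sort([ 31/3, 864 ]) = [31/3, 864]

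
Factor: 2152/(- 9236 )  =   - 2^1 * 269^1 * 2309^( - 1 ) = - 538/2309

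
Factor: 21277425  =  3^1*5^2 * 13^1*139^1*157^1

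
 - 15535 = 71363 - 86898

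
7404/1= 7404 = 7404.00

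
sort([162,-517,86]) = [-517,86,162]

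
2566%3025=2566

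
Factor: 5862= 2^1*3^1*977^1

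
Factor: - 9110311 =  - 7^1*31^1*41983^1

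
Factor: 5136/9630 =2^3*3^(-1)*5^(-1 )=8/15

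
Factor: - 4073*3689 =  - 7^1*17^1 * 31^1*4073^1 = -15025297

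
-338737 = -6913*49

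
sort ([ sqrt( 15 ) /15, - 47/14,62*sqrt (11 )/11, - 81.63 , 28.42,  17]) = [ - 81.63, - 47/14,sqrt( 15 )/15, 17,62 * sqrt( 11) /11,  28.42 ] 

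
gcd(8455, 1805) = 95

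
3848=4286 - 438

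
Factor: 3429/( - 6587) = -3^3*7^( - 1)*127^1*941^(-1)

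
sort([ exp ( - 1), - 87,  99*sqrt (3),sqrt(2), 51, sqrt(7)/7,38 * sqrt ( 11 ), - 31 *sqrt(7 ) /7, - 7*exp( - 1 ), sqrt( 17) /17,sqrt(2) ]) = [-87,  -  31 * sqrt(7)/7, - 7*exp( - 1) , sqrt( 17) /17, exp( - 1 ), sqrt(7)/7,sqrt(2), sqrt( 2),51,  38  *sqrt( 11) , 99*sqrt (3) ]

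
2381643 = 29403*81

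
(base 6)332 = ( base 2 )10000000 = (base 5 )1003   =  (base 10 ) 128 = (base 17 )79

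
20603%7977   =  4649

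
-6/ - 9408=1/1568 = 0.00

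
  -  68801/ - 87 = 790 + 71/87 =790.82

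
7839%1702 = 1031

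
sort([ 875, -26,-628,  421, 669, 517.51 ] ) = [ - 628, - 26,421,  517.51 , 669,  875 ] 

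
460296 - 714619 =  - 254323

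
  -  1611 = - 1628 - - 17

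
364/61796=13/2207 = 0.01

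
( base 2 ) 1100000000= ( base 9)1043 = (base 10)768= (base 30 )PI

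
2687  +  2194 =4881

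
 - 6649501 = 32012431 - 38661932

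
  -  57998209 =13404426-71402635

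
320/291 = 320/291 = 1.10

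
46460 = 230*202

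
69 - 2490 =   -  2421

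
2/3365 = 2/3365 = 0.00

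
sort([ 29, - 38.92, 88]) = [-38.92, 29, 88]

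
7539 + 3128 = 10667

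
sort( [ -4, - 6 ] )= [  -  6, - 4]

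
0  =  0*882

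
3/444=1/148= 0.01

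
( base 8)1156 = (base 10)622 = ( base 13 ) 38B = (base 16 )26e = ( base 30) km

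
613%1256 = 613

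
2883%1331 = 221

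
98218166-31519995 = 66698171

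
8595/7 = 1227 + 6/7 = 1227.86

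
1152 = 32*36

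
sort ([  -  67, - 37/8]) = [-67, - 37/8]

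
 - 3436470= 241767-3678237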